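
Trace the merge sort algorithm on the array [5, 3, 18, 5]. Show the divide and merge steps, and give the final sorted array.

Merge sort trace:

Split: [5, 3, 18, 5] -> [5, 3] and [18, 5]
  Split: [5, 3] -> [5] and [3]
  Merge: [5] + [3] -> [3, 5]
  Split: [18, 5] -> [18] and [5]
  Merge: [18] + [5] -> [5, 18]
Merge: [3, 5] + [5, 18] -> [3, 5, 5, 18]

Final sorted array: [3, 5, 5, 18]

The merge sort proceeds by recursively splitting the array and merging sorted halves.
After all merges, the sorted array is [3, 5, 5, 18].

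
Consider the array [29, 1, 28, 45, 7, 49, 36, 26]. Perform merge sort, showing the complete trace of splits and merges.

Merge sort trace:

Split: [29, 1, 28, 45, 7, 49, 36, 26] -> [29, 1, 28, 45] and [7, 49, 36, 26]
  Split: [29, 1, 28, 45] -> [29, 1] and [28, 45]
    Split: [29, 1] -> [29] and [1]
    Merge: [29] + [1] -> [1, 29]
    Split: [28, 45] -> [28] and [45]
    Merge: [28] + [45] -> [28, 45]
  Merge: [1, 29] + [28, 45] -> [1, 28, 29, 45]
  Split: [7, 49, 36, 26] -> [7, 49] and [36, 26]
    Split: [7, 49] -> [7] and [49]
    Merge: [7] + [49] -> [7, 49]
    Split: [36, 26] -> [36] and [26]
    Merge: [36] + [26] -> [26, 36]
  Merge: [7, 49] + [26, 36] -> [7, 26, 36, 49]
Merge: [1, 28, 29, 45] + [7, 26, 36, 49] -> [1, 7, 26, 28, 29, 36, 45, 49]

Final sorted array: [1, 7, 26, 28, 29, 36, 45, 49]

The merge sort proceeds by recursively splitting the array and merging sorted halves.
After all merges, the sorted array is [1, 7, 26, 28, 29, 36, 45, 49].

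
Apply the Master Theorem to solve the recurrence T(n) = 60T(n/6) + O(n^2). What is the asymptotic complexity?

Master Theorem for T(n) = 60T(n/6) + O(n^2):

a = 60, b = 6, c = 2
log_b(a) = log_6(60) = 2.2851

Case 1: c = 2 < log_6(60) = 2.2851
T(n) = O(n^(log_6 60))

For T(n) = 60T(n/6) + O(n^2): log_6(60) = 2.2851. This is Case 1 of the Master Theorem (c < log_b(a), work dominated by leaves), giving O(n^(log_6 60)).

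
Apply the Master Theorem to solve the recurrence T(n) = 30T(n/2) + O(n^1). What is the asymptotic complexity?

Master Theorem for T(n) = 30T(n/2) + O(n^1):

a = 30, b = 2, c = 1
log_b(a) = log_2(30) = 4.9069

Case 1: c = 1 < log_2(30) = 4.9069
T(n) = O(n^(log_2 30))

For T(n) = 30T(n/2) + O(n^1): log_2(30) = 4.9069. This is Case 1 of the Master Theorem (c < log_b(a), work dominated by leaves), giving O(n^(log_2 30)).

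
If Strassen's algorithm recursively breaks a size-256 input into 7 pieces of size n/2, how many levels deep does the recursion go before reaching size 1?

For divide and conquer with division factor 2:

Problem sizes at each level:
Level 0: 256
Level 1: 128
Level 2: 64
Level 3: 32
Level 4: 16
Level 5: 8
Level 6: 4
Level 7: 2
Level 8: 1

The root is level 0 and the size-1 base case is level 8 (the tree spans levels 0 through 8, i.e. 9 levels counting the root), so the depth is the number of divisions: log_2(256) = 8

The recursion tree depth is log_2(256) = 8. At each level, the problem size is divided by 2, so it takes 8 divisions to reduce to a base case of size 1. The algorithm makes 7 recursive calls at each level.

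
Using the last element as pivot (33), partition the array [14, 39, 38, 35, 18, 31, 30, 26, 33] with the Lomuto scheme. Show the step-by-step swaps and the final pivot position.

Lomuto partition with pivot = 33:

Initial array: [14, 39, 38, 35, 18, 31, 30, 26, 33]

arr[0]=14 <= 33: swap with position 0, array becomes [14, 39, 38, 35, 18, 31, 30, 26, 33]
arr[1]=39 > 33: no swap
arr[2]=38 > 33: no swap
arr[3]=35 > 33: no swap
arr[4]=18 <= 33: swap with position 1, array becomes [14, 18, 38, 35, 39, 31, 30, 26, 33]
arr[5]=31 <= 33: swap with position 2, array becomes [14, 18, 31, 35, 39, 38, 30, 26, 33]
arr[6]=30 <= 33: swap with position 3, array becomes [14, 18, 31, 30, 39, 38, 35, 26, 33]
arr[7]=26 <= 33: swap with position 4, array becomes [14, 18, 31, 30, 26, 38, 35, 39, 33]

Place pivot at position 5: [14, 18, 31, 30, 26, 33, 35, 39, 38]
Pivot position: 5

After partitioning with pivot 33, the array becomes [14, 18, 31, 30, 26, 33, 35, 39, 38]. The pivot is placed at index 5. All elements to the left of the pivot are <= 33, and all elements to the right are > 33.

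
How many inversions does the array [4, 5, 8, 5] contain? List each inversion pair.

Finding inversions in [4, 5, 8, 5]:

(2, 3): arr[2]=8 > arr[3]=5

Total inversions: 1

The array has 1 inversion(s): (2,3). Each pair (i,j) satisfies i < j and arr[i] > arr[j].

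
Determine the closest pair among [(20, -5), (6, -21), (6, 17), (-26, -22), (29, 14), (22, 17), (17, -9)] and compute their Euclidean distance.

Computing all pairwise distances among 7 points:

d((20, -5), (6, -21)) = 21.2603
d((20, -5), (6, 17)) = 26.0768
d((20, -5), (-26, -22)) = 49.0408
d((20, -5), (29, 14)) = 21.0238
d((20, -5), (22, 17)) = 22.0907
d((20, -5), (17, -9)) = 5.0 <-- minimum
d((6, -21), (6, 17)) = 38.0
d((6, -21), (-26, -22)) = 32.0156
d((6, -21), (29, 14)) = 41.8808
d((6, -21), (22, 17)) = 41.2311
d((6, -21), (17, -9)) = 16.2788
d((6, 17), (-26, -22)) = 50.448
d((6, 17), (29, 14)) = 23.1948
d((6, 17), (22, 17)) = 16.0
d((6, 17), (17, -9)) = 28.2312
d((-26, -22), (29, 14)) = 65.7343
d((-26, -22), (22, 17)) = 61.8466
d((-26, -22), (17, -9)) = 44.9222
d((29, 14), (22, 17)) = 7.6158
d((29, 14), (17, -9)) = 25.9422
d((22, 17), (17, -9)) = 26.4764

Closest pair: (20, -5) and (17, -9) with distance 5.0

The closest pair is (20, -5) and (17, -9) with Euclidean distance 5.0. For 7 points, brute-force pairwise comparison is shown above. For large n, the divide-and-conquer algorithm (sort by x, recurse on halves, check the dividing strip) achieves O(n log n).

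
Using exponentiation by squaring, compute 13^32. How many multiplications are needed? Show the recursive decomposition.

Computing 13^32 by squaring (build up from 13^1; each line after the first costs one multiplication):

13^1 = 13
13^2 = (13^1)^2 = 13^2 = 169
13^4 = (13^2)^2 = 169^2 = 28561
13^8 = (13^4)^2 = 28561^2 = 815730721
13^16 = (13^8)^2 = 815730721^2 = 665416609183179841
13^32 = (13^16)^2 = 665416609183179841^2 = 442779263776840698304313192148785281

Result: 442779263776840698304313192148785281
Multiplications needed: 5 (5 lines after 13^1)

13^32 = 442779263776840698304313192148785281. Using exponentiation by squaring, this requires 5 multiplications. The key idea: if the exponent is even, square the half-power; if odd, multiply by the base once.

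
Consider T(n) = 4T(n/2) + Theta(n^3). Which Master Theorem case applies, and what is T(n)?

Master Theorem for T(n) = 4T(n/2) + O(n^3):

a = 4, b = 2, c = 3
log_b(a) = log_2(4) = 2.0000

Case 3: c = 3 > log_2(4) = 2.0000
T(n) = O(n^3) = O(n^3)

For T(n) = 4T(n/2) + O(n^3): log_2(4) = 2.0000. This is Case 3 of the Master Theorem (c > log_b(a), work dominated by root), giving O(n^3).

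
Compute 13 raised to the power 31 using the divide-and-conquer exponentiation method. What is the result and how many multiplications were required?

Computing 13^31 by squaring (build up from 13^1; each line after the first costs one multiplication):

13^1 = 13
13^2 = (13^1)^2 = 13^2 = 169
13^3 = 13 * 13^2 = 13 * 169 = 2197
13^6 = (13^3)^2 = 2197^2 = 4826809
13^7 = 13 * 13^6 = 13 * 4826809 = 62748517
13^14 = (13^7)^2 = 62748517^2 = 3937376385699289
13^15 = 13 * 13^14 = 13 * 3937376385699289 = 51185893014090757
13^30 = (13^15)^2 = 51185893014090757^2 = 2619995643649944960380551432833049
13^31 = 13 * 13^30 = 13 * 2619995643649944960380551432833049 = 34059943367449284484947168626829637

Result: 34059943367449284484947168626829637
Multiplications needed: 8 (8 lines after 13^1)

13^31 = 34059943367449284484947168626829637. Using exponentiation by squaring, this requires 8 multiplications. The key idea: if the exponent is even, square the half-power; if odd, multiply by the base once.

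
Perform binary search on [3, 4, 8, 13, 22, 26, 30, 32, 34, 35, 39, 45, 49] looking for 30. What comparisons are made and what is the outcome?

Binary search for 30 in [3, 4, 8, 13, 22, 26, 30, 32, 34, 35, 39, 45, 49]:

lo=0, hi=12, mid=6, arr[mid]=30 -> Found target at index 6!

Binary search finds 30 at index 6 after 1 comparisons. The search repeatedly halves the search space by comparing with the middle element.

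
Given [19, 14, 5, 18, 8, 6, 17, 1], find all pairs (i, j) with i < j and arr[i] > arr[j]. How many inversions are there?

Finding inversions in [19, 14, 5, 18, 8, 6, 17, 1]:

(0, 1): arr[0]=19 > arr[1]=14
(0, 2): arr[0]=19 > arr[2]=5
(0, 3): arr[0]=19 > arr[3]=18
(0, 4): arr[0]=19 > arr[4]=8
(0, 5): arr[0]=19 > arr[5]=6
(0, 6): arr[0]=19 > arr[6]=17
(0, 7): arr[0]=19 > arr[7]=1
(1, 2): arr[1]=14 > arr[2]=5
(1, 4): arr[1]=14 > arr[4]=8
(1, 5): arr[1]=14 > arr[5]=6
(1, 7): arr[1]=14 > arr[7]=1
(2, 7): arr[2]=5 > arr[7]=1
(3, 4): arr[3]=18 > arr[4]=8
(3, 5): arr[3]=18 > arr[5]=6
(3, 6): arr[3]=18 > arr[6]=17
(3, 7): arr[3]=18 > arr[7]=1
(4, 5): arr[4]=8 > arr[5]=6
(4, 7): arr[4]=8 > arr[7]=1
(5, 7): arr[5]=6 > arr[7]=1
(6, 7): arr[6]=17 > arr[7]=1

Total inversions: 20

The array has 20 inversion(s): (0,1), (0,2), (0,3), (0,4), (0,5), (0,6), (0,7), (1,2), (1,4), (1,5), (1,7), (2,7), (3,4), (3,5), (3,6), (3,7), (4,5), (4,7), (5,7), (6,7). Each pair (i,j) satisfies i < j and arr[i] > arr[j].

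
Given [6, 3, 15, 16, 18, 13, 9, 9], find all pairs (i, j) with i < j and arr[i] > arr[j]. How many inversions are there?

Finding inversions in [6, 3, 15, 16, 18, 13, 9, 9]:

(0, 1): arr[0]=6 > arr[1]=3
(2, 5): arr[2]=15 > arr[5]=13
(2, 6): arr[2]=15 > arr[6]=9
(2, 7): arr[2]=15 > arr[7]=9
(3, 5): arr[3]=16 > arr[5]=13
(3, 6): arr[3]=16 > arr[6]=9
(3, 7): arr[3]=16 > arr[7]=9
(4, 5): arr[4]=18 > arr[5]=13
(4, 6): arr[4]=18 > arr[6]=9
(4, 7): arr[4]=18 > arr[7]=9
(5, 6): arr[5]=13 > arr[6]=9
(5, 7): arr[5]=13 > arr[7]=9

Total inversions: 12

The array has 12 inversion(s): (0,1), (2,5), (2,6), (2,7), (3,5), (3,6), (3,7), (4,5), (4,6), (4,7), (5,6), (5,7). Each pair (i,j) satisfies i < j and arr[i] > arr[j].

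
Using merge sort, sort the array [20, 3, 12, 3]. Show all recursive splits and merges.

Merge sort trace:

Split: [20, 3, 12, 3] -> [20, 3] and [12, 3]
  Split: [20, 3] -> [20] and [3]
  Merge: [20] + [3] -> [3, 20]
  Split: [12, 3] -> [12] and [3]
  Merge: [12] + [3] -> [3, 12]
Merge: [3, 20] + [3, 12] -> [3, 3, 12, 20]

Final sorted array: [3, 3, 12, 20]

The merge sort proceeds by recursively splitting the array and merging sorted halves.
After all merges, the sorted array is [3, 3, 12, 20].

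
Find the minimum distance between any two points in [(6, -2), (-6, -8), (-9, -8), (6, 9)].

Computing all pairwise distances among 4 points:

d((6, -2), (-6, -8)) = 13.4164
d((6, -2), (-9, -8)) = 16.1555
d((6, -2), (6, 9)) = 11.0
d((-6, -8), (-9, -8)) = 3.0 <-- minimum
d((-6, -8), (6, 9)) = 20.8087
d((-9, -8), (6, 9)) = 22.6716

Closest pair: (-6, -8) and (-9, -8) with distance 3.0

The closest pair is (-6, -8) and (-9, -8) with Euclidean distance 3.0. For 4 points, brute-force pairwise comparison is shown above. For large n, the divide-and-conquer algorithm (sort by x, recurse on halves, check the dividing strip) achieves O(n log n).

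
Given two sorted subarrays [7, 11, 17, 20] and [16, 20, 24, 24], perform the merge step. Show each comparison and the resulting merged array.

Merging process:

Compare 7 vs 16: take 7 from left. Merged: [7]
Compare 11 vs 16: take 11 from left. Merged: [7, 11]
Compare 17 vs 16: take 16 from right. Merged: [7, 11, 16]
Compare 17 vs 20: take 17 from left. Merged: [7, 11, 16, 17]
Compare 20 vs 20: take 20 from left. Merged: [7, 11, 16, 17, 20]
Append remaining from right: [20, 24, 24]. Merged: [7, 11, 16, 17, 20, 20, 24, 24]

Final merged array: [7, 11, 16, 17, 20, 20, 24, 24]
Total comparisons: 5

The merged array is [7, 11, 16, 17, 20, 20, 24, 24], requiring 5 comparisons. The merge step runs in O(n) time where n is the total number of elements.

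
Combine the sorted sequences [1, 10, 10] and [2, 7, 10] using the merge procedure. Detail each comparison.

Merging process:

Compare 1 vs 2: take 1 from left. Merged: [1]
Compare 10 vs 2: take 2 from right. Merged: [1, 2]
Compare 10 vs 7: take 7 from right. Merged: [1, 2, 7]
Compare 10 vs 10: take 10 from left. Merged: [1, 2, 7, 10]
Compare 10 vs 10: take 10 from left. Merged: [1, 2, 7, 10, 10]
Append remaining from right: [10]. Merged: [1, 2, 7, 10, 10, 10]

Final merged array: [1, 2, 7, 10, 10, 10]
Total comparisons: 5

The merged array is [1, 2, 7, 10, 10, 10], requiring 5 comparisons. The merge step runs in O(n) time where n is the total number of elements.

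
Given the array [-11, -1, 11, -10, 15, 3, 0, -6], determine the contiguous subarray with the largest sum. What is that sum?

Using Kadane's algorithm on [-11, -1, 11, -10, 15, 3, 0, -6]:

Scanning through the array:
Position 1 (value -1): max_ending_here = -1, max_so_far = -1
Position 2 (value 11): max_ending_here = 11, max_so_far = 11
Position 3 (value -10): max_ending_here = 1, max_so_far = 11
Position 4 (value 15): max_ending_here = 16, max_so_far = 16
Position 5 (value 3): max_ending_here = 19, max_so_far = 19
Position 6 (value 0): max_ending_here = 19, max_so_far = 19
Position 7 (value -6): max_ending_here = 13, max_so_far = 19

Maximum subarray: [11, -10, 15, 3]
Maximum sum: 19

The maximum subarray is [11, -10, 15, 3] with sum 19. This subarray runs from index 2 to index 5.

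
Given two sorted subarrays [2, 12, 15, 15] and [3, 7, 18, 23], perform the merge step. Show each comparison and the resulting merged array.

Merging process:

Compare 2 vs 3: take 2 from left. Merged: [2]
Compare 12 vs 3: take 3 from right. Merged: [2, 3]
Compare 12 vs 7: take 7 from right. Merged: [2, 3, 7]
Compare 12 vs 18: take 12 from left. Merged: [2, 3, 7, 12]
Compare 15 vs 18: take 15 from left. Merged: [2, 3, 7, 12, 15]
Compare 15 vs 18: take 15 from left. Merged: [2, 3, 7, 12, 15, 15]
Append remaining from right: [18, 23]. Merged: [2, 3, 7, 12, 15, 15, 18, 23]

Final merged array: [2, 3, 7, 12, 15, 15, 18, 23]
Total comparisons: 6

The merged array is [2, 3, 7, 12, 15, 15, 18, 23], requiring 6 comparisons. The merge step runs in O(n) time where n is the total number of elements.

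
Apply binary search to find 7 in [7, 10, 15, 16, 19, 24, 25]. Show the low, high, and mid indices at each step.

Binary search for 7 in [7, 10, 15, 16, 19, 24, 25]:

lo=0, hi=6, mid=3, arr[mid]=16 -> 16 > 7, search left half
lo=0, hi=2, mid=1, arr[mid]=10 -> 10 > 7, search left half
lo=0, hi=0, mid=0, arr[mid]=7 -> Found target at index 0!

Binary search finds 7 at index 0 after 3 comparisons. The search repeatedly halves the search space by comparing with the middle element.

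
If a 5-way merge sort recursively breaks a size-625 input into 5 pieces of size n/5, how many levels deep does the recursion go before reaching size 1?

For divide and conquer with division factor 5:

Problem sizes at each level:
Level 0: 625
Level 1: 125
Level 2: 25
Level 3: 5
Level 4: 1

The root is level 0 and the size-1 base case is level 4 (the tree spans levels 0 through 4, i.e. 5 levels counting the root), so the depth is the number of divisions: log_5(625) = 4

The recursion tree depth is log_5(625) = 4. At each level, the problem size is divided by 5, so it takes 4 divisions to reduce to a base case of size 1. The algorithm makes 5 recursive calls at each level.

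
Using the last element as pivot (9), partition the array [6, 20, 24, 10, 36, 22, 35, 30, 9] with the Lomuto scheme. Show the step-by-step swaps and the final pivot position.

Lomuto partition with pivot = 9:

Initial array: [6, 20, 24, 10, 36, 22, 35, 30, 9]

arr[0]=6 <= 9: swap with position 0, array becomes [6, 20, 24, 10, 36, 22, 35, 30, 9]
arr[1]=20 > 9: no swap
arr[2]=24 > 9: no swap
arr[3]=10 > 9: no swap
arr[4]=36 > 9: no swap
arr[5]=22 > 9: no swap
arr[6]=35 > 9: no swap
arr[7]=30 > 9: no swap

Place pivot at position 1: [6, 9, 24, 10, 36, 22, 35, 30, 20]
Pivot position: 1

After partitioning with pivot 9, the array becomes [6, 9, 24, 10, 36, 22, 35, 30, 20]. The pivot is placed at index 1. All elements to the left of the pivot are <= 9, and all elements to the right are > 9.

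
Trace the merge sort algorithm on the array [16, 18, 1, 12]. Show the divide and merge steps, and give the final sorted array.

Merge sort trace:

Split: [16, 18, 1, 12] -> [16, 18] and [1, 12]
  Split: [16, 18] -> [16] and [18]
  Merge: [16] + [18] -> [16, 18]
  Split: [1, 12] -> [1] and [12]
  Merge: [1] + [12] -> [1, 12]
Merge: [16, 18] + [1, 12] -> [1, 12, 16, 18]

Final sorted array: [1, 12, 16, 18]

The merge sort proceeds by recursively splitting the array and merging sorted halves.
After all merges, the sorted array is [1, 12, 16, 18].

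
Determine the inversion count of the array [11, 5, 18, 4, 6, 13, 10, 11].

Finding inversions in [11, 5, 18, 4, 6, 13, 10, 11]:

(0, 1): arr[0]=11 > arr[1]=5
(0, 3): arr[0]=11 > arr[3]=4
(0, 4): arr[0]=11 > arr[4]=6
(0, 6): arr[0]=11 > arr[6]=10
(1, 3): arr[1]=5 > arr[3]=4
(2, 3): arr[2]=18 > arr[3]=4
(2, 4): arr[2]=18 > arr[4]=6
(2, 5): arr[2]=18 > arr[5]=13
(2, 6): arr[2]=18 > arr[6]=10
(2, 7): arr[2]=18 > arr[7]=11
(5, 6): arr[5]=13 > arr[6]=10
(5, 7): arr[5]=13 > arr[7]=11

Total inversions: 12

The array has 12 inversion(s): (0,1), (0,3), (0,4), (0,6), (1,3), (2,3), (2,4), (2,5), (2,6), (2,7), (5,6), (5,7). Each pair (i,j) satisfies i < j and arr[i] > arr[j].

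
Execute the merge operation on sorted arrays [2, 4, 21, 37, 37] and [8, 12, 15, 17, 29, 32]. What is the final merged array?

Merging process:

Compare 2 vs 8: take 2 from left. Merged: [2]
Compare 4 vs 8: take 4 from left. Merged: [2, 4]
Compare 21 vs 8: take 8 from right. Merged: [2, 4, 8]
Compare 21 vs 12: take 12 from right. Merged: [2, 4, 8, 12]
Compare 21 vs 15: take 15 from right. Merged: [2, 4, 8, 12, 15]
Compare 21 vs 17: take 17 from right. Merged: [2, 4, 8, 12, 15, 17]
Compare 21 vs 29: take 21 from left. Merged: [2, 4, 8, 12, 15, 17, 21]
Compare 37 vs 29: take 29 from right. Merged: [2, 4, 8, 12, 15, 17, 21, 29]
Compare 37 vs 32: take 32 from right. Merged: [2, 4, 8, 12, 15, 17, 21, 29, 32]
Append remaining from left: [37, 37]. Merged: [2, 4, 8, 12, 15, 17, 21, 29, 32, 37, 37]

Final merged array: [2, 4, 8, 12, 15, 17, 21, 29, 32, 37, 37]
Total comparisons: 9

The merged array is [2, 4, 8, 12, 15, 17, 21, 29, 32, 37, 37], requiring 9 comparisons. The merge step runs in O(n) time where n is the total number of elements.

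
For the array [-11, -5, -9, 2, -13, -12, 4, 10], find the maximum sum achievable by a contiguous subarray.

Using Kadane's algorithm on [-11, -5, -9, 2, -13, -12, 4, 10]:

Scanning through the array:
Position 1 (value -5): max_ending_here = -5, max_so_far = -5
Position 2 (value -9): max_ending_here = -9, max_so_far = -5
Position 3 (value 2): max_ending_here = 2, max_so_far = 2
Position 4 (value -13): max_ending_here = -11, max_so_far = 2
Position 5 (value -12): max_ending_here = -12, max_so_far = 2
Position 6 (value 4): max_ending_here = 4, max_so_far = 4
Position 7 (value 10): max_ending_here = 14, max_so_far = 14

Maximum subarray: [4, 10]
Maximum sum: 14

The maximum subarray is [4, 10] with sum 14. This subarray runs from index 6 to index 7.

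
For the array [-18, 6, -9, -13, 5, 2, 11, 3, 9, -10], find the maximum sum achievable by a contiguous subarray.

Using Kadane's algorithm on [-18, 6, -9, -13, 5, 2, 11, 3, 9, -10]:

Scanning through the array:
Position 1 (value 6): max_ending_here = 6, max_so_far = 6
Position 2 (value -9): max_ending_here = -3, max_so_far = 6
Position 3 (value -13): max_ending_here = -13, max_so_far = 6
Position 4 (value 5): max_ending_here = 5, max_so_far = 6
Position 5 (value 2): max_ending_here = 7, max_so_far = 7
Position 6 (value 11): max_ending_here = 18, max_so_far = 18
Position 7 (value 3): max_ending_here = 21, max_so_far = 21
Position 8 (value 9): max_ending_here = 30, max_so_far = 30
Position 9 (value -10): max_ending_here = 20, max_so_far = 30

Maximum subarray: [5, 2, 11, 3, 9]
Maximum sum: 30

The maximum subarray is [5, 2, 11, 3, 9] with sum 30. This subarray runs from index 4 to index 8.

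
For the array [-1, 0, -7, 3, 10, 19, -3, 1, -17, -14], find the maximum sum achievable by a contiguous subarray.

Using Kadane's algorithm on [-1, 0, -7, 3, 10, 19, -3, 1, -17, -14]:

Scanning through the array:
Position 1 (value 0): max_ending_here = 0, max_so_far = 0
Position 2 (value -7): max_ending_here = -7, max_so_far = 0
Position 3 (value 3): max_ending_here = 3, max_so_far = 3
Position 4 (value 10): max_ending_here = 13, max_so_far = 13
Position 5 (value 19): max_ending_here = 32, max_so_far = 32
Position 6 (value -3): max_ending_here = 29, max_so_far = 32
Position 7 (value 1): max_ending_here = 30, max_so_far = 32
Position 8 (value -17): max_ending_here = 13, max_so_far = 32
Position 9 (value -14): max_ending_here = -1, max_so_far = 32

Maximum subarray: [3, 10, 19]
Maximum sum: 32

The maximum subarray is [3, 10, 19] with sum 32. This subarray runs from index 3 to index 5.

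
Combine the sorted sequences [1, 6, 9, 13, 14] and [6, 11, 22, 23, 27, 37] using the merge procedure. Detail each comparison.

Merging process:

Compare 1 vs 6: take 1 from left. Merged: [1]
Compare 6 vs 6: take 6 from left. Merged: [1, 6]
Compare 9 vs 6: take 6 from right. Merged: [1, 6, 6]
Compare 9 vs 11: take 9 from left. Merged: [1, 6, 6, 9]
Compare 13 vs 11: take 11 from right. Merged: [1, 6, 6, 9, 11]
Compare 13 vs 22: take 13 from left. Merged: [1, 6, 6, 9, 11, 13]
Compare 14 vs 22: take 14 from left. Merged: [1, 6, 6, 9, 11, 13, 14]
Append remaining from right: [22, 23, 27, 37]. Merged: [1, 6, 6, 9, 11, 13, 14, 22, 23, 27, 37]

Final merged array: [1, 6, 6, 9, 11, 13, 14, 22, 23, 27, 37]
Total comparisons: 7

The merged array is [1, 6, 6, 9, 11, 13, 14, 22, 23, 27, 37], requiring 7 comparisons. The merge step runs in O(n) time where n is the total number of elements.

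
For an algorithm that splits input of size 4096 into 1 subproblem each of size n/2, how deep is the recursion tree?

For divide and conquer with division factor 2:

Problem sizes at each level:
Level 0: 4096
Level 1: 2048
Level 2: 1024
Level 3: 512
Level 4: 256
Level 5: 128
Level 6: 64
Level 7: 32
Level 8: 16
Level 9: 8
Level 10: 4
Level 11: 2
Level 12: 1

The root is level 0 and the size-1 base case is level 12 (the tree spans levels 0 through 12, i.e. 13 levels counting the root), so the depth is the number of divisions: log_2(4096) = 12

The recursion tree depth is log_2(4096) = 12. At each level, the problem size is divided by 2, so it takes 12 divisions to reduce to a base case of size 1. The algorithm makes 1 recursive call at each level.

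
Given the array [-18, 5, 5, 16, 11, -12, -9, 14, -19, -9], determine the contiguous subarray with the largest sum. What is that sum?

Using Kadane's algorithm on [-18, 5, 5, 16, 11, -12, -9, 14, -19, -9]:

Scanning through the array:
Position 1 (value 5): max_ending_here = 5, max_so_far = 5
Position 2 (value 5): max_ending_here = 10, max_so_far = 10
Position 3 (value 16): max_ending_here = 26, max_so_far = 26
Position 4 (value 11): max_ending_here = 37, max_so_far = 37
Position 5 (value -12): max_ending_here = 25, max_so_far = 37
Position 6 (value -9): max_ending_here = 16, max_so_far = 37
Position 7 (value 14): max_ending_here = 30, max_so_far = 37
Position 8 (value -19): max_ending_here = 11, max_so_far = 37
Position 9 (value -9): max_ending_here = 2, max_so_far = 37

Maximum subarray: [5, 5, 16, 11]
Maximum sum: 37

The maximum subarray is [5, 5, 16, 11] with sum 37. This subarray runs from index 1 to index 4.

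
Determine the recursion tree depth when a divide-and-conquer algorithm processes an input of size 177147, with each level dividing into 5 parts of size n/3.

For divide and conquer with division factor 3:

Problem sizes at each level:
Level 0: 177147
Level 1: 59049
Level 2: 19683
Level 3: 6561
Level 4: 2187
Level 5: 729
Level 6: 243
Level 7: 81
Level 8: 27
Level 9: 9
Level 10: 3
Level 11: 1

The root is level 0 and the size-1 base case is level 11 (the tree spans levels 0 through 11, i.e. 12 levels counting the root), so the depth is the number of divisions: log_3(177147) = 11

The recursion tree depth is log_3(177147) = 11. At each level, the problem size is divided by 3, so it takes 11 divisions to reduce to a base case of size 1. The algorithm makes 5 recursive calls at each level.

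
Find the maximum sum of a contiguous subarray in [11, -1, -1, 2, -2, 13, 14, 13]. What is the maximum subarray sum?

Using Kadane's algorithm on [11, -1, -1, 2, -2, 13, 14, 13]:

Scanning through the array:
Position 1 (value -1): max_ending_here = 10, max_so_far = 11
Position 2 (value -1): max_ending_here = 9, max_so_far = 11
Position 3 (value 2): max_ending_here = 11, max_so_far = 11
Position 4 (value -2): max_ending_here = 9, max_so_far = 11
Position 5 (value 13): max_ending_here = 22, max_so_far = 22
Position 6 (value 14): max_ending_here = 36, max_so_far = 36
Position 7 (value 13): max_ending_here = 49, max_so_far = 49

Maximum subarray: [11, -1, -1, 2, -2, 13, 14, 13]
Maximum sum: 49

The maximum subarray is [11, -1, -1, 2, -2, 13, 14, 13] with sum 49. This subarray runs from index 0 to index 7.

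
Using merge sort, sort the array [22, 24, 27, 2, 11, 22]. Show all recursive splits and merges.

Merge sort trace:

Split: [22, 24, 27, 2, 11, 22] -> [22, 24, 27] and [2, 11, 22]
  Split: [22, 24, 27] -> [22] and [24, 27]
    Split: [24, 27] -> [24] and [27]
    Merge: [24] + [27] -> [24, 27]
  Merge: [22] + [24, 27] -> [22, 24, 27]
  Split: [2, 11, 22] -> [2] and [11, 22]
    Split: [11, 22] -> [11] and [22]
    Merge: [11] + [22] -> [11, 22]
  Merge: [2] + [11, 22] -> [2, 11, 22]
Merge: [22, 24, 27] + [2, 11, 22] -> [2, 11, 22, 22, 24, 27]

Final sorted array: [2, 11, 22, 22, 24, 27]

The merge sort proceeds by recursively splitting the array and merging sorted halves.
After all merges, the sorted array is [2, 11, 22, 22, 24, 27].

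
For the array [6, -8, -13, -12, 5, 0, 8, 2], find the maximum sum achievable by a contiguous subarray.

Using Kadane's algorithm on [6, -8, -13, -12, 5, 0, 8, 2]:

Scanning through the array:
Position 1 (value -8): max_ending_here = -2, max_so_far = 6
Position 2 (value -13): max_ending_here = -13, max_so_far = 6
Position 3 (value -12): max_ending_here = -12, max_so_far = 6
Position 4 (value 5): max_ending_here = 5, max_so_far = 6
Position 5 (value 0): max_ending_here = 5, max_so_far = 6
Position 6 (value 8): max_ending_here = 13, max_so_far = 13
Position 7 (value 2): max_ending_here = 15, max_so_far = 15

Maximum subarray: [5, 0, 8, 2]
Maximum sum: 15

The maximum subarray is [5, 0, 8, 2] with sum 15. This subarray runs from index 4 to index 7.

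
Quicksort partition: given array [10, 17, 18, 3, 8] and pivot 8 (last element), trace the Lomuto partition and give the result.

Lomuto partition with pivot = 8:

Initial array: [10, 17, 18, 3, 8]

arr[0]=10 > 8: no swap
arr[1]=17 > 8: no swap
arr[2]=18 > 8: no swap
arr[3]=3 <= 8: swap with position 0, array becomes [3, 17, 18, 10, 8]

Place pivot at position 1: [3, 8, 18, 10, 17]
Pivot position: 1

After partitioning with pivot 8, the array becomes [3, 8, 18, 10, 17]. The pivot is placed at index 1. All elements to the left of the pivot are <= 8, and all elements to the right are > 8.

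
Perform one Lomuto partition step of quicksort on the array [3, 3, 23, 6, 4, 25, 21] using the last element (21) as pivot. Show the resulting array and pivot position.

Lomuto partition with pivot = 21:

Initial array: [3, 3, 23, 6, 4, 25, 21]

arr[0]=3 <= 21: swap with position 0, array becomes [3, 3, 23, 6, 4, 25, 21]
arr[1]=3 <= 21: swap with position 1, array becomes [3, 3, 23, 6, 4, 25, 21]
arr[2]=23 > 21: no swap
arr[3]=6 <= 21: swap with position 2, array becomes [3, 3, 6, 23, 4, 25, 21]
arr[4]=4 <= 21: swap with position 3, array becomes [3, 3, 6, 4, 23, 25, 21]
arr[5]=25 > 21: no swap

Place pivot at position 4: [3, 3, 6, 4, 21, 25, 23]
Pivot position: 4

After partitioning with pivot 21, the array becomes [3, 3, 6, 4, 21, 25, 23]. The pivot is placed at index 4. All elements to the left of the pivot are <= 21, and all elements to the right are > 21.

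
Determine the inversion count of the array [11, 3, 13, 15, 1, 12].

Finding inversions in [11, 3, 13, 15, 1, 12]:

(0, 1): arr[0]=11 > arr[1]=3
(0, 4): arr[0]=11 > arr[4]=1
(1, 4): arr[1]=3 > arr[4]=1
(2, 4): arr[2]=13 > arr[4]=1
(2, 5): arr[2]=13 > arr[5]=12
(3, 4): arr[3]=15 > arr[4]=1
(3, 5): arr[3]=15 > arr[5]=12

Total inversions: 7

The array has 7 inversion(s): (0,1), (0,4), (1,4), (2,4), (2,5), (3,4), (3,5). Each pair (i,j) satisfies i < j and arr[i] > arr[j].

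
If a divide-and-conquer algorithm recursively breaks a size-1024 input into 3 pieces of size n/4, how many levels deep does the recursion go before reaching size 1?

For divide and conquer with division factor 4:

Problem sizes at each level:
Level 0: 1024
Level 1: 256
Level 2: 64
Level 3: 16
Level 4: 4
Level 5: 1

The root is level 0 and the size-1 base case is level 5 (the tree spans levels 0 through 5, i.e. 6 levels counting the root), so the depth is the number of divisions: log_4(1024) = 5

The recursion tree depth is log_4(1024) = 5. At each level, the problem size is divided by 4, so it takes 5 divisions to reduce to a base case of size 1. The algorithm makes 3 recursive calls at each level.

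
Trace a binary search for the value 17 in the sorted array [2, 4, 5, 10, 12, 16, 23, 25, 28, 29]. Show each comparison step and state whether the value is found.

Binary search for 17 in [2, 4, 5, 10, 12, 16, 23, 25, 28, 29]:

lo=0, hi=9, mid=4, arr[mid]=12 -> 12 < 17, search right half
lo=5, hi=9, mid=7, arr[mid]=25 -> 25 > 17, search left half
lo=5, hi=6, mid=5, arr[mid]=16 -> 16 < 17, search right half
lo=6, hi=6, mid=6, arr[mid]=23 -> 23 > 17, search left half
lo=6 > hi=5, target 17 not found

Binary search determines that 17 is not in the array after 4 comparisons. The search space was exhausted without finding the target.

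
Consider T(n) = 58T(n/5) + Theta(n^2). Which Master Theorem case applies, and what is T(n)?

Master Theorem for T(n) = 58T(n/5) + O(n^2):

a = 58, b = 5, c = 2
log_b(a) = log_5(58) = 2.5229

Case 1: c = 2 < log_5(58) = 2.5229
T(n) = O(n^(log_5 58))

For T(n) = 58T(n/5) + O(n^2): log_5(58) = 2.5229. This is Case 1 of the Master Theorem (c < log_b(a), work dominated by leaves), giving O(n^(log_5 58)).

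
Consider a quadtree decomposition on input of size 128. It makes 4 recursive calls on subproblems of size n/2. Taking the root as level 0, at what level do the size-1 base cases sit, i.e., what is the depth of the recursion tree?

For divide and conquer with division factor 2:

Problem sizes at each level:
Level 0: 128
Level 1: 64
Level 2: 32
Level 3: 16
Level 4: 8
Level 5: 4
Level 6: 2
Level 7: 1

The root is level 0 and the size-1 base case is level 7 (the tree spans levels 0 through 7, i.e. 8 levels counting the root), so the depth is the number of divisions: log_2(128) = 7

The recursion tree depth is log_2(128) = 7. At each level, the problem size is divided by 2, so it takes 7 divisions to reduce to a base case of size 1. The algorithm makes 4 recursive calls at each level.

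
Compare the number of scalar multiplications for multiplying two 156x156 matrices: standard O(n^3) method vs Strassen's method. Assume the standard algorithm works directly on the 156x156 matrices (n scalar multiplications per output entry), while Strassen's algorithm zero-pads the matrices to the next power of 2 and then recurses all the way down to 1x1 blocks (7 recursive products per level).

Matrix multiplication for 156x156 matrices:

Strassen's algorithm requires power-of-2 dimensions. Pad 156x156 to 256x256 (next power of 2).

Standard algorithm: 156^3 = 3796416 multiplications
Strassen's algorithm: 7^(log2(256)) = 7^8 = 5764801 multiplications
Difference: 3796416 - 5764801 = -1968385 (Strassen uses MORE here due to padding overhead — for small or just-over-power-of-2 n, padding can outweigh the per-level savings)

Standard: 3796416 multiplications (156^3). Strassen: 5764801 multiplications (7^8, after padding to 256x256). Strassen reduces 8 recursive multiplications to 7 at each level.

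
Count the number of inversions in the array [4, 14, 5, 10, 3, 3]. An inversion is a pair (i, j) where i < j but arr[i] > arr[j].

Finding inversions in [4, 14, 5, 10, 3, 3]:

(0, 4): arr[0]=4 > arr[4]=3
(0, 5): arr[0]=4 > arr[5]=3
(1, 2): arr[1]=14 > arr[2]=5
(1, 3): arr[1]=14 > arr[3]=10
(1, 4): arr[1]=14 > arr[4]=3
(1, 5): arr[1]=14 > arr[5]=3
(2, 4): arr[2]=5 > arr[4]=3
(2, 5): arr[2]=5 > arr[5]=3
(3, 4): arr[3]=10 > arr[4]=3
(3, 5): arr[3]=10 > arr[5]=3

Total inversions: 10

The array has 10 inversion(s): (0,4), (0,5), (1,2), (1,3), (1,4), (1,5), (2,4), (2,5), (3,4), (3,5). Each pair (i,j) satisfies i < j and arr[i] > arr[j].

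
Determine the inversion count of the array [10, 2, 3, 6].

Finding inversions in [10, 2, 3, 6]:

(0, 1): arr[0]=10 > arr[1]=2
(0, 2): arr[0]=10 > arr[2]=3
(0, 3): arr[0]=10 > arr[3]=6

Total inversions: 3

The array has 3 inversion(s): (0,1), (0,2), (0,3). Each pair (i,j) satisfies i < j and arr[i] > arr[j].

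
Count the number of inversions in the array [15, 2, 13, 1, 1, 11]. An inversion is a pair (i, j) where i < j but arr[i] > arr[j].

Finding inversions in [15, 2, 13, 1, 1, 11]:

(0, 1): arr[0]=15 > arr[1]=2
(0, 2): arr[0]=15 > arr[2]=13
(0, 3): arr[0]=15 > arr[3]=1
(0, 4): arr[0]=15 > arr[4]=1
(0, 5): arr[0]=15 > arr[5]=11
(1, 3): arr[1]=2 > arr[3]=1
(1, 4): arr[1]=2 > arr[4]=1
(2, 3): arr[2]=13 > arr[3]=1
(2, 4): arr[2]=13 > arr[4]=1
(2, 5): arr[2]=13 > arr[5]=11

Total inversions: 10

The array has 10 inversion(s): (0,1), (0,2), (0,3), (0,4), (0,5), (1,3), (1,4), (2,3), (2,4), (2,5). Each pair (i,j) satisfies i < j and arr[i] > arr[j].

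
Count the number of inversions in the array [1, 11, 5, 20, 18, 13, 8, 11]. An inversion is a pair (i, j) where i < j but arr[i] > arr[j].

Finding inversions in [1, 11, 5, 20, 18, 13, 8, 11]:

(1, 2): arr[1]=11 > arr[2]=5
(1, 6): arr[1]=11 > arr[6]=8
(3, 4): arr[3]=20 > arr[4]=18
(3, 5): arr[3]=20 > arr[5]=13
(3, 6): arr[3]=20 > arr[6]=8
(3, 7): arr[3]=20 > arr[7]=11
(4, 5): arr[4]=18 > arr[5]=13
(4, 6): arr[4]=18 > arr[6]=8
(4, 7): arr[4]=18 > arr[7]=11
(5, 6): arr[5]=13 > arr[6]=8
(5, 7): arr[5]=13 > arr[7]=11

Total inversions: 11

The array has 11 inversion(s): (1,2), (1,6), (3,4), (3,5), (3,6), (3,7), (4,5), (4,6), (4,7), (5,6), (5,7). Each pair (i,j) satisfies i < j and arr[i] > arr[j].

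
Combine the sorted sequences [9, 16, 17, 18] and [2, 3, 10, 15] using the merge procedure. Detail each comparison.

Merging process:

Compare 9 vs 2: take 2 from right. Merged: [2]
Compare 9 vs 3: take 3 from right. Merged: [2, 3]
Compare 9 vs 10: take 9 from left. Merged: [2, 3, 9]
Compare 16 vs 10: take 10 from right. Merged: [2, 3, 9, 10]
Compare 16 vs 15: take 15 from right. Merged: [2, 3, 9, 10, 15]
Append remaining from left: [16, 17, 18]. Merged: [2, 3, 9, 10, 15, 16, 17, 18]

Final merged array: [2, 3, 9, 10, 15, 16, 17, 18]
Total comparisons: 5

The merged array is [2, 3, 9, 10, 15, 16, 17, 18], requiring 5 comparisons. The merge step runs in O(n) time where n is the total number of elements.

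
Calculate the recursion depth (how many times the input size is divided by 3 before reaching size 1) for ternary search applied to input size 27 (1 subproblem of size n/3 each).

For divide and conquer with division factor 3:

Problem sizes at each level:
Level 0: 27
Level 1: 9
Level 2: 3
Level 3: 1

The root is level 0 and the size-1 base case is level 3 (the tree spans levels 0 through 3, i.e. 4 levels counting the root), so the depth is the number of divisions: log_3(27) = 3

The recursion tree depth is log_3(27) = 3. At each level, the problem size is divided by 3, so it takes 3 divisions to reduce to a base case of size 1. The algorithm makes 1 recursive call at each level.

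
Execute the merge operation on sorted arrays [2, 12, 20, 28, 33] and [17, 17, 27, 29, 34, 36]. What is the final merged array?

Merging process:

Compare 2 vs 17: take 2 from left. Merged: [2]
Compare 12 vs 17: take 12 from left. Merged: [2, 12]
Compare 20 vs 17: take 17 from right. Merged: [2, 12, 17]
Compare 20 vs 17: take 17 from right. Merged: [2, 12, 17, 17]
Compare 20 vs 27: take 20 from left. Merged: [2, 12, 17, 17, 20]
Compare 28 vs 27: take 27 from right. Merged: [2, 12, 17, 17, 20, 27]
Compare 28 vs 29: take 28 from left. Merged: [2, 12, 17, 17, 20, 27, 28]
Compare 33 vs 29: take 29 from right. Merged: [2, 12, 17, 17, 20, 27, 28, 29]
Compare 33 vs 34: take 33 from left. Merged: [2, 12, 17, 17, 20, 27, 28, 29, 33]
Append remaining from right: [34, 36]. Merged: [2, 12, 17, 17, 20, 27, 28, 29, 33, 34, 36]

Final merged array: [2, 12, 17, 17, 20, 27, 28, 29, 33, 34, 36]
Total comparisons: 9

The merged array is [2, 12, 17, 17, 20, 27, 28, 29, 33, 34, 36], requiring 9 comparisons. The merge step runs in O(n) time where n is the total number of elements.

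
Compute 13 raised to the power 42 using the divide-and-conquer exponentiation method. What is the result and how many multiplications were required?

Computing 13^42 by squaring (build up from 13^1; each line after the first costs one multiplication):

13^1 = 13
13^2 = (13^1)^2 = 13^2 = 169
13^4 = (13^2)^2 = 169^2 = 28561
13^5 = 13 * 13^4 = 13 * 28561 = 371293
13^10 = (13^5)^2 = 371293^2 = 137858491849
13^20 = (13^10)^2 = 137858491849^2 = 19004963774880799438801
13^21 = 13 * 13^20 = 13 * 19004963774880799438801 = 247064529073450392704413
13^42 = (13^21)^2 = 247064529073450392704413^2 = 61040881526285814362156628321386486455989674569

Result: 61040881526285814362156628321386486455989674569
Multiplications needed: 7 (7 lines after 13^1)

13^42 = 61040881526285814362156628321386486455989674569. Using exponentiation by squaring, this requires 7 multiplications. The key idea: if the exponent is even, square the half-power; if odd, multiply by the base once.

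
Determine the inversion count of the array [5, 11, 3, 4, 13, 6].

Finding inversions in [5, 11, 3, 4, 13, 6]:

(0, 2): arr[0]=5 > arr[2]=3
(0, 3): arr[0]=5 > arr[3]=4
(1, 2): arr[1]=11 > arr[2]=3
(1, 3): arr[1]=11 > arr[3]=4
(1, 5): arr[1]=11 > arr[5]=6
(4, 5): arr[4]=13 > arr[5]=6

Total inversions: 6

The array has 6 inversion(s): (0,2), (0,3), (1,2), (1,3), (1,5), (4,5). Each pair (i,j) satisfies i < j and arr[i] > arr[j].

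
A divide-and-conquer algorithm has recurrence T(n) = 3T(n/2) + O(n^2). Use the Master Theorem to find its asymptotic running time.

Master Theorem for T(n) = 3T(n/2) + O(n^2):

a = 3, b = 2, c = 2
log_b(a) = log_2(3) = 1.5850

Case 3: c = 2 > log_2(3) = 1.5850
T(n) = O(n^2) = O(n^2)

For T(n) = 3T(n/2) + O(n^2): log_2(3) = 1.5850. This is Case 3 of the Master Theorem (c > log_b(a), work dominated by root), giving O(n^2).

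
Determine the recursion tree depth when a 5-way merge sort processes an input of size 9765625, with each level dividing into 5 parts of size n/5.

For divide and conquer with division factor 5:

Problem sizes at each level:
Level 0: 9765625
Level 1: 1953125
Level 2: 390625
Level 3: 78125
Level 4: 15625
Level 5: 3125
Level 6: 625
Level 7: 125
Level 8: 25
Level 9: 5
Level 10: 1

The root is level 0 and the size-1 base case is level 10 (the tree spans levels 0 through 10, i.e. 11 levels counting the root), so the depth is the number of divisions: log_5(9765625) = 10

The recursion tree depth is log_5(9765625) = 10. At each level, the problem size is divided by 5, so it takes 10 divisions to reduce to a base case of size 1. The algorithm makes 5 recursive calls at each level.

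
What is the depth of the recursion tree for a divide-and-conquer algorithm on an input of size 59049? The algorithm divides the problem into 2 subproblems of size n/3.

For divide and conquer with division factor 3:

Problem sizes at each level:
Level 0: 59049
Level 1: 19683
Level 2: 6561
Level 3: 2187
Level 4: 729
Level 5: 243
Level 6: 81
Level 7: 27
Level 8: 9
Level 9: 3
Level 10: 1

The root is level 0 and the size-1 base case is level 10 (the tree spans levels 0 through 10, i.e. 11 levels counting the root), so the depth is the number of divisions: log_3(59049) = 10

The recursion tree depth is log_3(59049) = 10. At each level, the problem size is divided by 3, so it takes 10 divisions to reduce to a base case of size 1. The algorithm makes 2 recursive calls at each level.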